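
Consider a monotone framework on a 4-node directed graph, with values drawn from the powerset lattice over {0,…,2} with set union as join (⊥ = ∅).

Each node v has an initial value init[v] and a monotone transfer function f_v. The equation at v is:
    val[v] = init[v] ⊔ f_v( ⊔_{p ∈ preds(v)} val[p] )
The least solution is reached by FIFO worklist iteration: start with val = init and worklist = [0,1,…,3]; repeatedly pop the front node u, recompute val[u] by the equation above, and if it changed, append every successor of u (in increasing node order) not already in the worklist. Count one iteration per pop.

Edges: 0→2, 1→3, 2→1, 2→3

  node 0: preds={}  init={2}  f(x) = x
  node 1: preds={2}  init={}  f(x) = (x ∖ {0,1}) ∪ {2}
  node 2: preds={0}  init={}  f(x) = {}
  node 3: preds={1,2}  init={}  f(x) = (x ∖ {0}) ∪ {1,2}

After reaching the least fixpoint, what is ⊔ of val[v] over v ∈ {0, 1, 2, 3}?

Iteration log — 4 steps:
  step 1. node 0  ⊔preds={}  new={2}  stable
  step 2. node 1  ⊔preds={}  new={2}  old={}  +wl: 
  step 3. node 2  ⊔preds={2}  new={}  stable
  step 4. node 3  ⊔preds={2}  new={1,2}  old={}  +wl: 

Least fixpoint reached:
  node 0: {2}
  node 1: {2}
  node 2: {}
  node 3: {1,2}

{1,2}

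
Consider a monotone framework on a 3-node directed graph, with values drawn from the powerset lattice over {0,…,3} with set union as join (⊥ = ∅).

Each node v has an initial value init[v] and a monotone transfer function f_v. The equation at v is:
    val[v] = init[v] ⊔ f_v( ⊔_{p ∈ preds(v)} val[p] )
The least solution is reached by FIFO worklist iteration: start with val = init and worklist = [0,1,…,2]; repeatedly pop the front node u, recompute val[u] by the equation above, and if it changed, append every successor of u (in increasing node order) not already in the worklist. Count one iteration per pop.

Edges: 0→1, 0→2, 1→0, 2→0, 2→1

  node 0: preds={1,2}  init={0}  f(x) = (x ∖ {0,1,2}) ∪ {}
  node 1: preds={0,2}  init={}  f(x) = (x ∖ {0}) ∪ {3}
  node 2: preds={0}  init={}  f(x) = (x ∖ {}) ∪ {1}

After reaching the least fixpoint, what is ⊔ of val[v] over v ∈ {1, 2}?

Trace (8 dequeues):
  [1] u=0 | in {} | out {0} | ==
  [2] u=1 | in {0} | out {3} | prev {} | push {0}
  [3] u=2 | in {0} | out {0,1} | prev {} | push {1}
  [4] u=0 | in {0,1,3} | out {0,3} | prev {0} | push {2}
  [5] u=1 | in {0,1,3} | out {1,3} | prev {3} | push {0}
  [6] u=2 | in {0,3} | out {0,1,3} | prev {0,1} | push {1}
  [7] u=0 | in {0,1,3} | out {0,3} | ==
  [8] u=1 | in {0,1,3} | out {1,3} | ==

Converged values:
  [0] {0,3}
  [1] {1,3}
  [2] {0,1,3}

{0,1,3}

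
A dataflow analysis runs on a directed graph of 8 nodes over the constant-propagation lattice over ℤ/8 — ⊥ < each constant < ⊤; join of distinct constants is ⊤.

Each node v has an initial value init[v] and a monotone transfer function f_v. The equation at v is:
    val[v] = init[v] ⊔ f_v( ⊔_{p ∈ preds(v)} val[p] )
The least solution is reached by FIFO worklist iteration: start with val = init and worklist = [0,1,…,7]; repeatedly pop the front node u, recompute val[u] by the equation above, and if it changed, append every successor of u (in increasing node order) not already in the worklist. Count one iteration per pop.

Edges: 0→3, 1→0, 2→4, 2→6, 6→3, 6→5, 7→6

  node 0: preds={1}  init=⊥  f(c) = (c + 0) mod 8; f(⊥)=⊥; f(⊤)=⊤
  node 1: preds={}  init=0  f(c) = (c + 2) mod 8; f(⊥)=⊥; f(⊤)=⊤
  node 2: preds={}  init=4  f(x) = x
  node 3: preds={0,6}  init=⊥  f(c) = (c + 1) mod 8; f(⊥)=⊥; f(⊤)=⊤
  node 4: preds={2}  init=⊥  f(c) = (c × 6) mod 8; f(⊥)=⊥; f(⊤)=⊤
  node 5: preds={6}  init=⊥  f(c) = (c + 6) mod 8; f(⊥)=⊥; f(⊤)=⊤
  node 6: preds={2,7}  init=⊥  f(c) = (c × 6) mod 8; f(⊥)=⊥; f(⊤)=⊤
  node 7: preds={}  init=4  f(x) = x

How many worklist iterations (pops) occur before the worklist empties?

Trace (10 dequeues):
  [1] u=0 | in 0 | out 0 | prev ⊥ | push {}
  [2] u=1 | in ⊥ | out 0 | ==
  [3] u=2 | in ⊥ | out 4 | ==
  [4] u=3 | in 0 | out 1 | prev ⊥ | push {}
  [5] u=4 | in 4 | out 0 | prev ⊥ | push {}
  [6] u=5 | in ⊥ | out ⊥ | ==
  [7] u=6 | in 4 | out 0 | prev ⊥ | push {3,5}
  [8] u=7 | in ⊥ | out 4 | ==
  [9] u=3 | in 0 | out 1 | ==
  [10] u=5 | in 0 | out 6 | prev ⊥ | push {}

Converged values:
  [0] 0
  [1] 0
  [2] 4
  [3] 1
  [4] 0
  [5] 6
  [6] 0
  [7] 4

10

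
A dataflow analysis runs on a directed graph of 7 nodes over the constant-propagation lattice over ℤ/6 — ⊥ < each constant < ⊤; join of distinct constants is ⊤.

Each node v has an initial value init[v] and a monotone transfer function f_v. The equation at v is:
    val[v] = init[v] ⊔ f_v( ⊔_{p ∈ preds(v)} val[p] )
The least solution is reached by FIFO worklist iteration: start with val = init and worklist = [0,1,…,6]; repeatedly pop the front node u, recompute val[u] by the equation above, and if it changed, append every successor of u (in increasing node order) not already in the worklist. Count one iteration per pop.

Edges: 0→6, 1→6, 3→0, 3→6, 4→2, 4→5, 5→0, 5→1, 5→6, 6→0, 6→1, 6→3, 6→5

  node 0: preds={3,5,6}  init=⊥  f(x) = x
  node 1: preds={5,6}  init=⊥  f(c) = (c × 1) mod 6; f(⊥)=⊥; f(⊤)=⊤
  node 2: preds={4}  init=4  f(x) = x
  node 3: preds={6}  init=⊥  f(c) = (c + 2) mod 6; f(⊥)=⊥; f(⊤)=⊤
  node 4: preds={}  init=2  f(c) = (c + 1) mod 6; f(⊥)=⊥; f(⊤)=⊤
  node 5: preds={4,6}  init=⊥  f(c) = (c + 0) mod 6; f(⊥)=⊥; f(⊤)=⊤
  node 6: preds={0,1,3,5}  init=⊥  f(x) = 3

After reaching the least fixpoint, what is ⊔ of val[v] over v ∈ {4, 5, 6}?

Trace (14 dequeues):
  [1] u=0 | in ⊥ | out ⊥ | ==
  [2] u=1 | in ⊥ | out ⊥ | ==
  [3] u=2 | in 2 | out ⊤ | prev 4 | push {}
  [4] u=3 | in ⊥ | out ⊥ | ==
  [5] u=4 | in ⊥ | out 2 | ==
  [6] u=5 | in 2 | out 2 | prev ⊥ | push {0,1}
  [7] u=6 | in 2 | out 3 | prev ⊥ | push {3,5}
  [8] u=0 | in ⊤ | out ⊤ | prev ⊥ | push {6}
  [9] u=1 | in ⊤ | out ⊤ | prev ⊥ | push {}
  [10] u=3 | in 3 | out 5 | prev ⊥ | push {0}
  [11] u=5 | in ⊤ | out ⊤ | prev 2 | push {1}
  [12] u=6 | in ⊤ | out 3 | ==
  [13] u=0 | in ⊤ | out ⊤ | ==
  [14] u=1 | in ⊤ | out ⊤ | ==

Converged values:
  [0] ⊤
  [1] ⊤
  [2] ⊤
  [3] 5
  [4] 2
  [5] ⊤
  [6] 3

⊤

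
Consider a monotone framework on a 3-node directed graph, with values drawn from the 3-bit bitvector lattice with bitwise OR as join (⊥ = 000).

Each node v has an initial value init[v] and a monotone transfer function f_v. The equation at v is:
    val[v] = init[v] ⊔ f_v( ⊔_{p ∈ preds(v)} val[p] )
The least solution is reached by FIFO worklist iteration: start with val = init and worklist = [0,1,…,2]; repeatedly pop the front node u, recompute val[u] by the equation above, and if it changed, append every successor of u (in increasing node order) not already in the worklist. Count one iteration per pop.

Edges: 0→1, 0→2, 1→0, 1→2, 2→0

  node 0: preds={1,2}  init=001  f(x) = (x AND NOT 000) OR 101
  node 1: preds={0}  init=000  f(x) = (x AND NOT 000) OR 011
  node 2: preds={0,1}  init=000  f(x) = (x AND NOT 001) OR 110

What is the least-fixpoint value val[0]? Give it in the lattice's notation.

111

Iteration log — 6 steps:
  step 1. node 0  ⊔preds=000  new=101  old=001  +wl: 
  step 2. node 1  ⊔preds=101  new=111  old=000  +wl: 0
  step 3. node 2  ⊔preds=111  new=110  old=000  +wl: 
  step 4. node 0  ⊔preds=111  new=111  old=101  +wl: 1,2
  step 5. node 1  ⊔preds=111  new=111  stable
  step 6. node 2  ⊔preds=111  new=110  stable

Least fixpoint reached:
  node 0: 111
  node 1: 111
  node 2: 110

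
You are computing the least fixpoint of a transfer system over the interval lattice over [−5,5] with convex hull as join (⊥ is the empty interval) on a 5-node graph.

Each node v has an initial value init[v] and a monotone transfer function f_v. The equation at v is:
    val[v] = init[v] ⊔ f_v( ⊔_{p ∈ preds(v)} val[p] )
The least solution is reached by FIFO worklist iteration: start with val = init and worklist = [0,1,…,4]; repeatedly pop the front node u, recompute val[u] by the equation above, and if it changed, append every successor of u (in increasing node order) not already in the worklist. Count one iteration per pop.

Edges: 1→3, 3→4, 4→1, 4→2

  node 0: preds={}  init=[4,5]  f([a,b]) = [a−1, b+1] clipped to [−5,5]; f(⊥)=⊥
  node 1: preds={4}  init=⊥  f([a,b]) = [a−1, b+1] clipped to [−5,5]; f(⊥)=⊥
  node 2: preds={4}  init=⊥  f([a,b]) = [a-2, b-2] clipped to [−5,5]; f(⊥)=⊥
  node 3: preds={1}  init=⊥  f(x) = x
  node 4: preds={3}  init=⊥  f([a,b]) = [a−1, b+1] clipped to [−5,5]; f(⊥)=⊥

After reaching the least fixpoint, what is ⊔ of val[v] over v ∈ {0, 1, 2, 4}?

Iteration log — 5 steps:
  step 1. node 0  ⊔preds=⊥  new=[4,5]  stable
  step 2. node 1  ⊔preds=⊥  new=⊥  stable
  step 3. node 2  ⊔preds=⊥  new=⊥  stable
  step 4. node 3  ⊔preds=⊥  new=⊥  stable
  step 5. node 4  ⊔preds=⊥  new=⊥  stable

Least fixpoint reached:
  node 0: [4,5]
  node 1: ⊥
  node 2: ⊥
  node 3: ⊥
  node 4: ⊥

[4,5]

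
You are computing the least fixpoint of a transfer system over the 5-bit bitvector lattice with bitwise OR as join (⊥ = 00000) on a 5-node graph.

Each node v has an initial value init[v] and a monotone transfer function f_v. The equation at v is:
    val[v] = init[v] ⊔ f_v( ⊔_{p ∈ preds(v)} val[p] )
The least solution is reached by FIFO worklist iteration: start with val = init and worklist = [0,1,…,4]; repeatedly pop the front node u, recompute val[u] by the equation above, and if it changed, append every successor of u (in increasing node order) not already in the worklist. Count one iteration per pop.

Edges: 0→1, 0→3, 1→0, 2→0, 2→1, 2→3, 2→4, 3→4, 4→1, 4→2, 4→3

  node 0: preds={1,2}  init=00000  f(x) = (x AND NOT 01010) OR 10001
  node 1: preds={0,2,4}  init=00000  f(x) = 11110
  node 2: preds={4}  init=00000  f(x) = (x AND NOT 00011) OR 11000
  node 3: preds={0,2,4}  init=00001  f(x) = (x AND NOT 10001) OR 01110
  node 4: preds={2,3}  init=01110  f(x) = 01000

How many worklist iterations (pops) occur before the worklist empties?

8

Worklist (8 pops):
  #1 pop 0: in=00000 → 10001 (was 00000); enqueue []
  #2 pop 1: in=11111 → 11110 (was 00000); enqueue [0]
  #3 pop 2: in=01110 → 11100 (was 00000); enqueue [1]
  #4 pop 3: in=11111 → 01111 (was 00001); enqueue []
  #5 pop 4: in=11111 → 01110 (no change)
  #6 pop 0: in=11110 → 10101 (was 10001); enqueue [3]
  #7 pop 1: in=11111 → 11110 (no change)
  #8 pop 3: in=11111 → 01111 (no change)

Fixpoint:
  val[0] = 10101
  val[1] = 11110
  val[2] = 11100
  val[3] = 01111
  val[4] = 01110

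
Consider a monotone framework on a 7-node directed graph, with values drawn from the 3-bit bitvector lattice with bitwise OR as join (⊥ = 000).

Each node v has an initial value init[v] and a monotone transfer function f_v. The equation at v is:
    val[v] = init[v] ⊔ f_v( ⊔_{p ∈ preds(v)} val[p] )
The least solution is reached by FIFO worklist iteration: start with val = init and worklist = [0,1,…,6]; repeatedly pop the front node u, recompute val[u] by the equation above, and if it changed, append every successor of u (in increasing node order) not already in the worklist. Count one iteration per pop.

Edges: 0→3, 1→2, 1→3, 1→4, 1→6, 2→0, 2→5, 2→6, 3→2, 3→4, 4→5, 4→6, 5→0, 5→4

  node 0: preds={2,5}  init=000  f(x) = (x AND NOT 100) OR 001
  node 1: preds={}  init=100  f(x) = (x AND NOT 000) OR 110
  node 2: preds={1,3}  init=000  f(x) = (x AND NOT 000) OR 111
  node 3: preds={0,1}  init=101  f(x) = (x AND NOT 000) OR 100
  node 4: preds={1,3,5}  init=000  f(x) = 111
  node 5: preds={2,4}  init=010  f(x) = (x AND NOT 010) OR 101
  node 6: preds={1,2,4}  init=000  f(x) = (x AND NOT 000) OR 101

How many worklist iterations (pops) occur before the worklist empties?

Trace (10 dequeues):
  [1] u=0 | in 010 | out 011 | prev 000 | push {}
  [2] u=1 | in 000 | out 110 | prev 100 | push {}
  [3] u=2 | in 111 | out 111 | prev 000 | push {0}
  [4] u=3 | in 111 | out 111 | prev 101 | push {2}
  [5] u=4 | in 111 | out 111 | prev 000 | push {}
  [6] u=5 | in 111 | out 111 | prev 010 | push {4}
  [7] u=6 | in 111 | out 111 | prev 000 | push {}
  [8] u=0 | in 111 | out 011 | ==
  [9] u=2 | in 111 | out 111 | ==
  [10] u=4 | in 111 | out 111 | ==

Converged values:
  [0] 011
  [1] 110
  [2] 111
  [3] 111
  [4] 111
  [5] 111
  [6] 111

10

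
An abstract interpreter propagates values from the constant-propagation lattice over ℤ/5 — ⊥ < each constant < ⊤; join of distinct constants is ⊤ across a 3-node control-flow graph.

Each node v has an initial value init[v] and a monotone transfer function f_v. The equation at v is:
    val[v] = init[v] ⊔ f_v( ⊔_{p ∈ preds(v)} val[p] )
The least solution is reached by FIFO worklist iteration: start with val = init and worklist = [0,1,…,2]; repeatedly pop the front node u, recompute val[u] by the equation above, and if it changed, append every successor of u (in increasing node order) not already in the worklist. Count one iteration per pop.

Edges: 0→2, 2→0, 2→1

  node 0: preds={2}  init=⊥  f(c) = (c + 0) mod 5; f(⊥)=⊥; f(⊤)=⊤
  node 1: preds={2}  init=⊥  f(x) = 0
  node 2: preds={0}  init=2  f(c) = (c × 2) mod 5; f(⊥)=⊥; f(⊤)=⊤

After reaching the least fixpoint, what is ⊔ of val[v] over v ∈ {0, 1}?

Trace (6 dequeues):
  [1] u=0 | in 2 | out 2 | prev ⊥ | push {}
  [2] u=1 | in 2 | out 0 | prev ⊥ | push {}
  [3] u=2 | in 2 | out ⊤ | prev 2 | push {0,1}
  [4] u=0 | in ⊤ | out ⊤ | prev 2 | push {2}
  [5] u=1 | in ⊤ | out 0 | ==
  [6] u=2 | in ⊤ | out ⊤ | ==

Converged values:
  [0] ⊤
  [1] 0
  [2] ⊤

⊤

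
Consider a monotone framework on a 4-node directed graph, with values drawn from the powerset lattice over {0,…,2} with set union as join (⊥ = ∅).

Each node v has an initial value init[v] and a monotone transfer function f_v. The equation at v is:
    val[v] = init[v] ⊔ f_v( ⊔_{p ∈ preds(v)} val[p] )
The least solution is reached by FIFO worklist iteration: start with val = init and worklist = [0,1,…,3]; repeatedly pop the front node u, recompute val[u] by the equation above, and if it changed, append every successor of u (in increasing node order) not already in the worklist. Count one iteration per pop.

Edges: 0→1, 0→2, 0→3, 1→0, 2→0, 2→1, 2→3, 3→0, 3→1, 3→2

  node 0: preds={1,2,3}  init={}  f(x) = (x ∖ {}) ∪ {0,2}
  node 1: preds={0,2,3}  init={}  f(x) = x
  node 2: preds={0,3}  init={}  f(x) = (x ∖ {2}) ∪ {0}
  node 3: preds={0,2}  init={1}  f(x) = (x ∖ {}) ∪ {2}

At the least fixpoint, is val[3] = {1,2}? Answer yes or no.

Trace (7 dequeues):
  [1] u=0 | in {1} | out {0,1,2} | prev {} | push {}
  [2] u=1 | in {0,1,2} | out {0,1,2} | prev {} | push {0}
  [3] u=2 | in {0,1,2} | out {0,1} | prev {} | push {1}
  [4] u=3 | in {0,1,2} | out {0,1,2} | prev {1} | push {2}
  [5] u=0 | in {0,1,2} | out {0,1,2} | ==
  [6] u=1 | in {0,1,2} | out {0,1,2} | ==
  [7] u=2 | in {0,1,2} | out {0,1} | ==

Converged values:
  [0] {0,1,2}
  [1] {0,1,2}
  [2] {0,1}
  [3] {0,1,2}

no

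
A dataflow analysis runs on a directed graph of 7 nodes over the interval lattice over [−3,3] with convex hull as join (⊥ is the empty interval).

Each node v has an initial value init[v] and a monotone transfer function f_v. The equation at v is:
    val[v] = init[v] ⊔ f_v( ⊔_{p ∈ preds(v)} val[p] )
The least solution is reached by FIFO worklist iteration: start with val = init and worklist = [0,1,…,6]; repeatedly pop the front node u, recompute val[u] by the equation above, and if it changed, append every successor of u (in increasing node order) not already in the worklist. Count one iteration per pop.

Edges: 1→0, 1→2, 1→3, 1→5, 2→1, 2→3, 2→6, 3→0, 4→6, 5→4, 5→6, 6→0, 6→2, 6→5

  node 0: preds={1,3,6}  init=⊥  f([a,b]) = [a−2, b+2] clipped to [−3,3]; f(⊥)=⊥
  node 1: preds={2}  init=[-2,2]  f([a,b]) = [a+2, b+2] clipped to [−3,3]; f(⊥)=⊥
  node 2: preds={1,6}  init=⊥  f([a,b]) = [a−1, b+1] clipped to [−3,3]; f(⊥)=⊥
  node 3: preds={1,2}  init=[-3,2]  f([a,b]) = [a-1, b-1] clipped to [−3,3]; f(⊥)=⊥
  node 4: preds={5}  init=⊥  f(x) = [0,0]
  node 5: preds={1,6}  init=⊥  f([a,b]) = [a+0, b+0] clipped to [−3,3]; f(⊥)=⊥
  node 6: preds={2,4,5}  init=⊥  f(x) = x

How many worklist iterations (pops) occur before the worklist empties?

15

Worklist (15 pops):
  #1 pop 0: in=[-3,2] → [-3,3] (was ⊥); enqueue []
  #2 pop 1: in=⊥ → [-2,2] (no change)
  #3 pop 2: in=[-2,2] → [-3,3] (was ⊥); enqueue [1]
  #4 pop 3: in=[-3,3] → [-3,2] (no change)
  #5 pop 4: in=⊥ → [0,0] (was ⊥); enqueue []
  #6 pop 5: in=[-2,2] → [-2,2] (was ⊥); enqueue [4]
  #7 pop 6: in=[-3,3] → [-3,3] (was ⊥); enqueue [0,2,5]
  #8 pop 1: in=[-3,3] → [-2,3] (was [-2,2]); enqueue [3]
  #9 pop 4: in=[-2,2] → [0,0] (no change)
  #10 pop 0: in=[-3,3] → [-3,3] (no change)
  #11 pop 2: in=[-3,3] → [-3,3] (no change)
  #12 pop 5: in=[-3,3] → [-3,3] (was [-2,2]); enqueue [4,6]
  #13 pop 3: in=[-3,3] → [-3,2] (no change)
  #14 pop 4: in=[-3,3] → [0,0] (no change)
  #15 pop 6: in=[-3,3] → [-3,3] (no change)

Fixpoint:
  val[0] = [-3,3]
  val[1] = [-2,3]
  val[2] = [-3,3]
  val[3] = [-3,2]
  val[4] = [0,0]
  val[5] = [-3,3]
  val[6] = [-3,3]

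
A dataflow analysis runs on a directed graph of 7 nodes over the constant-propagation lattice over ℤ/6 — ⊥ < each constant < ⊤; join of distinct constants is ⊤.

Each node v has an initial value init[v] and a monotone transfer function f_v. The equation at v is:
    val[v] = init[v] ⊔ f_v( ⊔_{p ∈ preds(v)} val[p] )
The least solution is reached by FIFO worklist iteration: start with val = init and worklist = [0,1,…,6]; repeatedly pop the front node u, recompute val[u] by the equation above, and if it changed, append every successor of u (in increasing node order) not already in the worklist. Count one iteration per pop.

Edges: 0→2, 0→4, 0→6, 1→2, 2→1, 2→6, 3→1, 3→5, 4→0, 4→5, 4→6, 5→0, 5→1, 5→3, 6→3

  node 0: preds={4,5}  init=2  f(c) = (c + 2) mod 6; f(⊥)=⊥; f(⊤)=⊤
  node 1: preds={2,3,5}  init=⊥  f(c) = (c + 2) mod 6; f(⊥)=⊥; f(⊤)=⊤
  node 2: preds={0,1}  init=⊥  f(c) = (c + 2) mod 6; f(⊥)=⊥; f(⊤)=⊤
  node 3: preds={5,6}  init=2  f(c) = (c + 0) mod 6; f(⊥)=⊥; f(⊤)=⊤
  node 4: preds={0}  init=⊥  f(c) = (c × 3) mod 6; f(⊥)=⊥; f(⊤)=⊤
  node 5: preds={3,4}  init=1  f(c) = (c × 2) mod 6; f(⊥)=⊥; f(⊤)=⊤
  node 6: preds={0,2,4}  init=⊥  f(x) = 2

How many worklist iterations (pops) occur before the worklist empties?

Trace (10 dequeues):
  [1] u=0 | in 1 | out ⊤ | prev 2 | push {}
  [2] u=1 | in ⊤ | out ⊤ | prev ⊥ | push {}
  [3] u=2 | in ⊤ | out ⊤ | prev ⊥ | push {1}
  [4] u=3 | in 1 | out ⊤ | prev 2 | push {}
  [5] u=4 | in ⊤ | out ⊤ | prev ⊥ | push {0}
  [6] u=5 | in ⊤ | out ⊤ | prev 1 | push {3}
  [7] u=6 | in ⊤ | out 2 | prev ⊥ | push {}
  [8] u=1 | in ⊤ | out ⊤ | ==
  [9] u=0 | in ⊤ | out ⊤ | ==
  [10] u=3 | in ⊤ | out ⊤ | ==

Converged values:
  [0] ⊤
  [1] ⊤
  [2] ⊤
  [3] ⊤
  [4] ⊤
  [5] ⊤
  [6] 2

10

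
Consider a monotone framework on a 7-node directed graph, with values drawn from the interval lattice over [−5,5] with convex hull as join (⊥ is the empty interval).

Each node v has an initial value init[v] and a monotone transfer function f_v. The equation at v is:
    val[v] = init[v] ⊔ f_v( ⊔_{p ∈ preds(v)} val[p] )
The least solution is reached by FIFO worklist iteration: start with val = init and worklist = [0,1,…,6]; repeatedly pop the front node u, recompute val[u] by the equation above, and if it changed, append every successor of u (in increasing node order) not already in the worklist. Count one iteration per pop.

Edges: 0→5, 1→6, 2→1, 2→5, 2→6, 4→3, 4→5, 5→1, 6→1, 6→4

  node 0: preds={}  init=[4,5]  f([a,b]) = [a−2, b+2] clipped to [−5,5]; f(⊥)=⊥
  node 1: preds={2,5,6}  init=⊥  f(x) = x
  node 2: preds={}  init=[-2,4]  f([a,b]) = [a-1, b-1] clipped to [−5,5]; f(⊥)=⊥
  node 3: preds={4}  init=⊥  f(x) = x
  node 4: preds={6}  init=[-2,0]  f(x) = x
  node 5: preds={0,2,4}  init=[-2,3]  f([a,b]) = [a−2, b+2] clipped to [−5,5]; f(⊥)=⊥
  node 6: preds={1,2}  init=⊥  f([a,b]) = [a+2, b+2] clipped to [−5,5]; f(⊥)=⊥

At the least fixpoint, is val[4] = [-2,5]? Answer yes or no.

Worklist (14 pops):
  #1 pop 0: in=⊥ → [4,5] (no change)
  #2 pop 1: in=[-2,4] → [-2,4] (was ⊥); enqueue []
  #3 pop 2: in=⊥ → [-2,4] (no change)
  #4 pop 3: in=[-2,0] → [-2,0] (was ⊥); enqueue []
  #5 pop 4: in=⊥ → [-2,0] (no change)
  #6 pop 5: in=[-2,5] → [-4,5] (was [-2,3]); enqueue [1]
  #7 pop 6: in=[-2,4] → [0,5] (was ⊥); enqueue [4]
  #8 pop 1: in=[-4,5] → [-4,5] (was [-2,4]); enqueue [6]
  #9 pop 4: in=[0,5] → [-2,5] (was [-2,0]); enqueue [3,5]
  #10 pop 6: in=[-4,5] → [-2,5] (was [0,5]); enqueue [1,4]
  #11 pop 3: in=[-2,5] → [-2,5] (was [-2,0]); enqueue []
  #12 pop 5: in=[-2,5] → [-4,5] (no change)
  #13 pop 1: in=[-4,5] → [-4,5] (no change)
  #14 pop 4: in=[-2,5] → [-2,5] (no change)

Fixpoint:
  val[0] = [4,5]
  val[1] = [-4,5]
  val[2] = [-2,4]
  val[3] = [-2,5]
  val[4] = [-2,5]
  val[5] = [-4,5]
  val[6] = [-2,5]

yes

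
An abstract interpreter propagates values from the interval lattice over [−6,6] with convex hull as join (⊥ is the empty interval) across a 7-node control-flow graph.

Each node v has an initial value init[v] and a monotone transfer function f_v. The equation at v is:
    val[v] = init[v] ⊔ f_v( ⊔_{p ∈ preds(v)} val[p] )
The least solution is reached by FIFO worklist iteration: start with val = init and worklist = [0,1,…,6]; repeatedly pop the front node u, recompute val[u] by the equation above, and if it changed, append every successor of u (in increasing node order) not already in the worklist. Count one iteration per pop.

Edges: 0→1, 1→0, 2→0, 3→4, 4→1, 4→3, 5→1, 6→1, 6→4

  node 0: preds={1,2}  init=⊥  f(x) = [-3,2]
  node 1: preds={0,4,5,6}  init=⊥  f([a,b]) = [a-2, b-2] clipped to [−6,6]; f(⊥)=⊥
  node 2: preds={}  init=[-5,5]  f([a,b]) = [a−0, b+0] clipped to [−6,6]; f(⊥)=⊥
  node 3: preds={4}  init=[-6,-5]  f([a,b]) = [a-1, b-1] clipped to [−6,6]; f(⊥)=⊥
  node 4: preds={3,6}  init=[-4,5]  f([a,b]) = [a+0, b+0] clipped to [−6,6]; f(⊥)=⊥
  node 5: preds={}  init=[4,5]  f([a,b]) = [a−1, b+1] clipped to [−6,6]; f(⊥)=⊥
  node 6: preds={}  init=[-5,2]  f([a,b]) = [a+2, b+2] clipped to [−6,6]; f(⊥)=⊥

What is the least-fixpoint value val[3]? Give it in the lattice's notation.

[-6,4]

Iteration log — 10 steps:
  step 1. node 0  ⊔preds=[-5,5]  new=[-3,2]  old=⊥  +wl: 
  step 2. node 1  ⊔preds=[-5,5]  new=[-6,3]  old=⊥  +wl: 0
  step 3. node 2  ⊔preds=⊥  new=[-5,5]  stable
  step 4. node 3  ⊔preds=[-4,5]  new=[-6,4]  old=[-6,-5]  +wl: 
  step 5. node 4  ⊔preds=[-6,4]  new=[-6,5]  old=[-4,5]  +wl: 1,3
  step 6. node 5  ⊔preds=⊥  new=[4,5]  stable
  step 7. node 6  ⊔preds=⊥  new=[-5,2]  stable
  step 8. node 0  ⊔preds=[-6,5]  new=[-3,2]  stable
  step 9. node 1  ⊔preds=[-6,5]  new=[-6,3]  stable
  step 10. node 3  ⊔preds=[-6,5]  new=[-6,4]  stable

Least fixpoint reached:
  node 0: [-3,2]
  node 1: [-6,3]
  node 2: [-5,5]
  node 3: [-6,4]
  node 4: [-6,5]
  node 5: [4,5]
  node 6: [-5,2]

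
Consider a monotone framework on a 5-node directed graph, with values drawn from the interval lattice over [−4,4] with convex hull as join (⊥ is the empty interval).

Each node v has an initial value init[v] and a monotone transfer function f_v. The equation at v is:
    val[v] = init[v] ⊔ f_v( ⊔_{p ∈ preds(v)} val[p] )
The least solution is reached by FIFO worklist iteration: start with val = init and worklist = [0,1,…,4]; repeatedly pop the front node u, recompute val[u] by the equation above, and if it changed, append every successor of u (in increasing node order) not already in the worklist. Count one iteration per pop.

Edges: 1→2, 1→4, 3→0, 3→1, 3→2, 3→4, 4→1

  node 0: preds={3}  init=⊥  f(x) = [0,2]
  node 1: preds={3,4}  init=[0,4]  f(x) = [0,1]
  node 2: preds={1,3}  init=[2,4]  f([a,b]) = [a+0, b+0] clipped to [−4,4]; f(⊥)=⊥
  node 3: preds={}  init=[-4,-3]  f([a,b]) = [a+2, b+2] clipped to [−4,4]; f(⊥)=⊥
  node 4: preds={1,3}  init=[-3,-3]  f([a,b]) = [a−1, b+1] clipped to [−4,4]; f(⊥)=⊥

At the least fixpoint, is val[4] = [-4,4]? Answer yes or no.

yes

Worklist (6 pops):
  #1 pop 0: in=[-4,-3] → [0,2] (was ⊥); enqueue []
  #2 pop 1: in=[-4,-3] → [0,4] (no change)
  #3 pop 2: in=[-4,4] → [-4,4] (was [2,4]); enqueue []
  #4 pop 3: in=⊥ → [-4,-3] (no change)
  #5 pop 4: in=[-4,4] → [-4,4] (was [-3,-3]); enqueue [1]
  #6 pop 1: in=[-4,4] → [0,4] (no change)

Fixpoint:
  val[0] = [0,2]
  val[1] = [0,4]
  val[2] = [-4,4]
  val[3] = [-4,-3]
  val[4] = [-4,4]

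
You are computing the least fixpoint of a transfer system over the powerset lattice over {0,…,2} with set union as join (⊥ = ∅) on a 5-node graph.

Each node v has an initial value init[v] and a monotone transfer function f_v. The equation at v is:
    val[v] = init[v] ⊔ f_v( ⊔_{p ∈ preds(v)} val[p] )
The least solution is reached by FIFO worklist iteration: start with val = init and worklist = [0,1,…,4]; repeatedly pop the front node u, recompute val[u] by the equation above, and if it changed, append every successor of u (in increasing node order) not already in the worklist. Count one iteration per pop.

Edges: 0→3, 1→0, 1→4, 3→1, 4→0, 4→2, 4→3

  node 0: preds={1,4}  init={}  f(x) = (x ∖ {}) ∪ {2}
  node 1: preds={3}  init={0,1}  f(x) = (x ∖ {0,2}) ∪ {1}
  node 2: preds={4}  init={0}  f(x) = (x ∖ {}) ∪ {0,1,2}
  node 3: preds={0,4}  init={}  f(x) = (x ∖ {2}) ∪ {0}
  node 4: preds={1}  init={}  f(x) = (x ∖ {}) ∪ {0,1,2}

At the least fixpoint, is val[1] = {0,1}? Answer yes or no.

yes

Worklist (9 pops):
  #1 pop 0: in={0,1} → {0,1,2} (was {}); enqueue []
  #2 pop 1: in={} → {0,1} (no change)
  #3 pop 2: in={} → {0,1,2} (was {0}); enqueue []
  #4 pop 3: in={0,1,2} → {0,1} (was {}); enqueue [1]
  #5 pop 4: in={0,1} → {0,1,2} (was {}); enqueue [0,2,3]
  #6 pop 1: in={0,1} → {0,1} (no change)
  #7 pop 0: in={0,1,2} → {0,1,2} (no change)
  #8 pop 2: in={0,1,2} → {0,1,2} (no change)
  #9 pop 3: in={0,1,2} → {0,1} (no change)

Fixpoint:
  val[0] = {0,1,2}
  val[1] = {0,1}
  val[2] = {0,1,2}
  val[3] = {0,1}
  val[4] = {0,1,2}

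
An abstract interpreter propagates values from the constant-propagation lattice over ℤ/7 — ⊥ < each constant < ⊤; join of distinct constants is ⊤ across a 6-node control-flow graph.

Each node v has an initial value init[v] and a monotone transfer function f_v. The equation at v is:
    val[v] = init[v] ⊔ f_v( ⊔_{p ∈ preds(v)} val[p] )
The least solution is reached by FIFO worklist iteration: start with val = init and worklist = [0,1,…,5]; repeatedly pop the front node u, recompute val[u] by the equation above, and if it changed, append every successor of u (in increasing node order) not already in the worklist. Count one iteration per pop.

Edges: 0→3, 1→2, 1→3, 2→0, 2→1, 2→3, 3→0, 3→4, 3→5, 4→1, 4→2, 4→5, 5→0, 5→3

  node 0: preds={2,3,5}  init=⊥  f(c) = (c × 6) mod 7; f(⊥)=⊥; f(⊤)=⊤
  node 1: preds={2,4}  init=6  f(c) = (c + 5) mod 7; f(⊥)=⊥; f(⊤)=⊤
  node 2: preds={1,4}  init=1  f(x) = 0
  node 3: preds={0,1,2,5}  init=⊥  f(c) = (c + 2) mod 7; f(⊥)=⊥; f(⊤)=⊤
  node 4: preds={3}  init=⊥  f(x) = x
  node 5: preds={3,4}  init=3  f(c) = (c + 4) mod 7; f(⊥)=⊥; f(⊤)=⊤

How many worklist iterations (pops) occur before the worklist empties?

10

Iteration log — 10 steps:
  step 1. node 0  ⊔preds=⊤  new=⊤  old=⊥  +wl: 
  step 2. node 1  ⊔preds=1  new=6  stable
  step 3. node 2  ⊔preds=6  new=⊤  old=1  +wl: 0,1
  step 4. node 3  ⊔preds=⊤  new=⊤  old=⊥  +wl: 
  step 5. node 4  ⊔preds=⊤  new=⊤  old=⊥  +wl: 2
  step 6. node 5  ⊔preds=⊤  new=⊤  old=3  +wl: 3
  step 7. node 0  ⊔preds=⊤  new=⊤  stable
  step 8. node 1  ⊔preds=⊤  new=⊤  old=6  +wl: 
  step 9. node 2  ⊔preds=⊤  new=⊤  stable
  step 10. node 3  ⊔preds=⊤  new=⊤  stable

Least fixpoint reached:
  node 0: ⊤
  node 1: ⊤
  node 2: ⊤
  node 3: ⊤
  node 4: ⊤
  node 5: ⊤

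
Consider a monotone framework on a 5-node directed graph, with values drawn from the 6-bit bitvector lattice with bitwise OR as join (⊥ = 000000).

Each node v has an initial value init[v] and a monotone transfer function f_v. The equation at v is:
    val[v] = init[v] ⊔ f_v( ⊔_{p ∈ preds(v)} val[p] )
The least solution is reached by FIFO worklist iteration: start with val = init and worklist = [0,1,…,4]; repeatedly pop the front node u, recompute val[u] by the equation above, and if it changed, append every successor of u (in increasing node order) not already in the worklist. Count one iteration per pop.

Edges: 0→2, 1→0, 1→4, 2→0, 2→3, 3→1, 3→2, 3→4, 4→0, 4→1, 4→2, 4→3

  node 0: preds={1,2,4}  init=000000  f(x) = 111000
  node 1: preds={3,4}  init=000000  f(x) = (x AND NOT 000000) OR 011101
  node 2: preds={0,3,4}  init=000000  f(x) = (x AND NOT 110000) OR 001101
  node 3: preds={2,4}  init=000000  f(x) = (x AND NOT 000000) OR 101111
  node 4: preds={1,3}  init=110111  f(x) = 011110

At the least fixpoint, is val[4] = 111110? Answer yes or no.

Iteration log — 9 steps:
  step 1. node 0  ⊔preds=110111  new=111000  old=000000  +wl: 
  step 2. node 1  ⊔preds=110111  new=111111  old=000000  +wl: 0
  step 3. node 2  ⊔preds=111111  new=001111  old=000000  +wl: 
  step 4. node 3  ⊔preds=111111  new=111111  old=000000  +wl: 1,2
  step 5. node 4  ⊔preds=111111  new=111111  old=110111  +wl: 3
  step 6. node 0  ⊔preds=111111  new=111000  stable
  step 7. node 1  ⊔preds=111111  new=111111  stable
  step 8. node 2  ⊔preds=111111  new=001111  stable
  step 9. node 3  ⊔preds=111111  new=111111  stable

Least fixpoint reached:
  node 0: 111000
  node 1: 111111
  node 2: 001111
  node 3: 111111
  node 4: 111111

no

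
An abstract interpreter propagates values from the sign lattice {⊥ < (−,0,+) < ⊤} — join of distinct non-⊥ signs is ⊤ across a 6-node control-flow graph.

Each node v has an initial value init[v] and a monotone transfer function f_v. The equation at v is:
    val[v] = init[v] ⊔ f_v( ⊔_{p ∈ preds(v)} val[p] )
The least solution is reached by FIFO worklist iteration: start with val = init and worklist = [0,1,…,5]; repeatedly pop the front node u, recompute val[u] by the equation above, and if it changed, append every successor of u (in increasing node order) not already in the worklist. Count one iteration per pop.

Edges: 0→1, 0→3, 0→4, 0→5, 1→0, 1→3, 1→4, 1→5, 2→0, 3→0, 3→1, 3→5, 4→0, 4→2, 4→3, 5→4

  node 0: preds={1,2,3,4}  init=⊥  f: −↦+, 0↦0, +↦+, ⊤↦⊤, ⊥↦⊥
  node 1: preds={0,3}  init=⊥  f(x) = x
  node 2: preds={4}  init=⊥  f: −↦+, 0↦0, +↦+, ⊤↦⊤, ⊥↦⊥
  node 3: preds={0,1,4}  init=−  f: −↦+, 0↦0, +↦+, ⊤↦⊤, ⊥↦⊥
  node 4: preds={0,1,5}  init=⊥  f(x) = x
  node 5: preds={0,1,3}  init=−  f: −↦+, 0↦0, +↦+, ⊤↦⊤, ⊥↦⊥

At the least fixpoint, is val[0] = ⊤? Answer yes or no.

yes

Worklist (13 pops):
  #1 pop 0: in=− → + (was ⊥); enqueue []
  #2 pop 1: in=⊤ → ⊤ (was ⊥); enqueue [0]
  #3 pop 2: in=⊥ → ⊥ (no change)
  #4 pop 3: in=⊤ → ⊤ (was −); enqueue [1]
  #5 pop 4: in=⊤ → ⊤ (was ⊥); enqueue [2,3]
  #6 pop 5: in=⊤ → ⊤ (was −); enqueue [4]
  #7 pop 0: in=⊤ → ⊤ (was +); enqueue [5]
  #8 pop 1: in=⊤ → ⊤ (no change)
  #9 pop 2: in=⊤ → ⊤ (was ⊥); enqueue [0]
  #10 pop 3: in=⊤ → ⊤ (no change)
  #11 pop 4: in=⊤ → ⊤ (no change)
  #12 pop 5: in=⊤ → ⊤ (no change)
  #13 pop 0: in=⊤ → ⊤ (no change)

Fixpoint:
  val[0] = ⊤
  val[1] = ⊤
  val[2] = ⊤
  val[3] = ⊤
  val[4] = ⊤
  val[5] = ⊤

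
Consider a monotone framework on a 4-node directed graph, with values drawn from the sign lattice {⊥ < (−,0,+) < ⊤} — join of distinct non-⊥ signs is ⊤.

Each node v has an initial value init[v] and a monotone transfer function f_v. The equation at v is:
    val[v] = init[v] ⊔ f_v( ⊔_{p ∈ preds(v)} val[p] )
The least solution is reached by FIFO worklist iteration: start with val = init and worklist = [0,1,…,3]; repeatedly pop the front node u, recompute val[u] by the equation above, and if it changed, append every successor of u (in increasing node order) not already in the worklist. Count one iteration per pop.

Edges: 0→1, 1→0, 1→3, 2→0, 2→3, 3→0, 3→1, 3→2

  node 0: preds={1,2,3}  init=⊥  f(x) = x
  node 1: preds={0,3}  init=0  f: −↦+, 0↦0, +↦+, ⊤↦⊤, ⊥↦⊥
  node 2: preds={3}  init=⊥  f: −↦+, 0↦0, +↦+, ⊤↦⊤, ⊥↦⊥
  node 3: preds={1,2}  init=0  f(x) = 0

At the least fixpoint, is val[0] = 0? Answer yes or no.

Iteration log — 5 steps:
  step 1. node 0  ⊔preds=0  new=0  old=⊥  +wl: 
  step 2. node 1  ⊔preds=0  new=0  stable
  step 3. node 2  ⊔preds=0  new=0  old=⊥  +wl: 0
  step 4. node 3  ⊔preds=0  new=0  stable
  step 5. node 0  ⊔preds=0  new=0  stable

Least fixpoint reached:
  node 0: 0
  node 1: 0
  node 2: 0
  node 3: 0

yes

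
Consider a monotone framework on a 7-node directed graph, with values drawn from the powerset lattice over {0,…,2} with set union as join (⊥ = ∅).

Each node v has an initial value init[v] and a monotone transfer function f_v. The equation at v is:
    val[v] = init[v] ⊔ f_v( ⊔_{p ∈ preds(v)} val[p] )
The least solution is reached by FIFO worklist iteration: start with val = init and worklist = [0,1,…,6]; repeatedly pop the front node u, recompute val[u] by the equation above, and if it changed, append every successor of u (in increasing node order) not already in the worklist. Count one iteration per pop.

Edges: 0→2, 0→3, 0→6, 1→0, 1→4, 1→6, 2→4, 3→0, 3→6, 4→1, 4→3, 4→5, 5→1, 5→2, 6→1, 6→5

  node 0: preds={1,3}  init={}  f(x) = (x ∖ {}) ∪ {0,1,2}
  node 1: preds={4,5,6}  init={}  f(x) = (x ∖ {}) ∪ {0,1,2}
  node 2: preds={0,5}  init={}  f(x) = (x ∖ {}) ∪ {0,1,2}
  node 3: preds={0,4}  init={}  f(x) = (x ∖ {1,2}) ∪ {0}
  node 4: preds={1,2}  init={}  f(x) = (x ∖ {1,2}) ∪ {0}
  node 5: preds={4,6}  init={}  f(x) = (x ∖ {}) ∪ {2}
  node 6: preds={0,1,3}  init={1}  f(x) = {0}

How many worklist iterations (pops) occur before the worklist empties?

Trace (12 dequeues):
  [1] u=0 | in {} | out {0,1,2} | prev {} | push {}
  [2] u=1 | in {1} | out {0,1,2} | prev {} | push {0}
  [3] u=2 | in {0,1,2} | out {0,1,2} | prev {} | push {}
  [4] u=3 | in {0,1,2} | out {0} | prev {} | push {}
  [5] u=4 | in {0,1,2} | out {0} | prev {} | push {1,3}
  [6] u=5 | in {0,1} | out {0,1,2} | prev {} | push {2}
  [7] u=6 | in {0,1,2} | out {0,1} | prev {1} | push {5}
  [8] u=0 | in {0,1,2} | out {0,1,2} | ==
  [9] u=1 | in {0,1,2} | out {0,1,2} | ==
  [10] u=3 | in {0,1,2} | out {0} | ==
  [11] u=2 | in {0,1,2} | out {0,1,2} | ==
  [12] u=5 | in {0,1} | out {0,1,2} | ==

Converged values:
  [0] {0,1,2}
  [1] {0,1,2}
  [2] {0,1,2}
  [3] {0}
  [4] {0}
  [5] {0,1,2}
  [6] {0,1}

12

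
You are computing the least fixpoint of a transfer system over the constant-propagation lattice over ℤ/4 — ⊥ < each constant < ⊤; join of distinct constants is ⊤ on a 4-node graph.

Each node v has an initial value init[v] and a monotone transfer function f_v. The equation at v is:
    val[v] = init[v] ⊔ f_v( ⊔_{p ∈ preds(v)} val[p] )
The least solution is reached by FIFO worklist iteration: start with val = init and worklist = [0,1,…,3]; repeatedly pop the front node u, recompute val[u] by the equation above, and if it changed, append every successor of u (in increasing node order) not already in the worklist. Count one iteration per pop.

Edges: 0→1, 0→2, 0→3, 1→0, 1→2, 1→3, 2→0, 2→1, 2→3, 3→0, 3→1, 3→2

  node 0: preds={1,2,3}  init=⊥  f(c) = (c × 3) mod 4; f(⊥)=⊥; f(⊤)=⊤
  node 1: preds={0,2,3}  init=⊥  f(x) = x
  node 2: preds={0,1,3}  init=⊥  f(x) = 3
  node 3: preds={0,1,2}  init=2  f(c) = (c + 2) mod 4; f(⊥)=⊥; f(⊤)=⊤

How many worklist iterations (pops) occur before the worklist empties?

Iteration log — 9 steps:
  step 1. node 0  ⊔preds=2  new=2  old=⊥  +wl: 
  step 2. node 1  ⊔preds=2  new=2  old=⊥  +wl: 0
  step 3. node 2  ⊔preds=2  new=3  old=⊥  +wl: 1
  step 4. node 3  ⊔preds=⊤  new=⊤  old=2  +wl: 2
  step 5. node 0  ⊔preds=⊤  new=⊤  old=2  +wl: 3
  step 6. node 1  ⊔preds=⊤  new=⊤  old=2  +wl: 0
  step 7. node 2  ⊔preds=⊤  new=3  stable
  step 8. node 3  ⊔preds=⊤  new=⊤  stable
  step 9. node 0  ⊔preds=⊤  new=⊤  stable

Least fixpoint reached:
  node 0: ⊤
  node 1: ⊤
  node 2: 3
  node 3: ⊤

9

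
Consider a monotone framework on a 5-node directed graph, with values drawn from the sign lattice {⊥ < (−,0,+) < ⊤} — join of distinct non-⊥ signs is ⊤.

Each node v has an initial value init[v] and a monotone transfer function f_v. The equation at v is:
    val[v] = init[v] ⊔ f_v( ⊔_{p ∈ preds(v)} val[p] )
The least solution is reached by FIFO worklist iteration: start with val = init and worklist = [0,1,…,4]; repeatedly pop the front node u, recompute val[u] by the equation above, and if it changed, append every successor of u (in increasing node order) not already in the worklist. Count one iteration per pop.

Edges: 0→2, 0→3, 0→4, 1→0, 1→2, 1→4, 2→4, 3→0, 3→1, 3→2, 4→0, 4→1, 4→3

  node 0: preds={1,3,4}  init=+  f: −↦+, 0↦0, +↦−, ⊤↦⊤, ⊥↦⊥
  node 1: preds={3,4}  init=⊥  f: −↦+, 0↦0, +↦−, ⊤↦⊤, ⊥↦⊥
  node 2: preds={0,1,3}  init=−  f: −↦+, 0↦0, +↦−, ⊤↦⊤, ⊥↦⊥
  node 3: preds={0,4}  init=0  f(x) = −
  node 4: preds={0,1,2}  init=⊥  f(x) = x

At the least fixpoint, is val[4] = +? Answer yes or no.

no

Iteration log — 11 steps:
  step 1. node 0  ⊔preds=0  new=⊤  old=+  +wl: 
  step 2. node 1  ⊔preds=0  new=0  old=⊥  +wl: 0
  step 3. node 2  ⊔preds=⊤  new=⊤  old=−  +wl: 
  step 4. node 3  ⊔preds=⊤  new=⊤  old=0  +wl: 1,2
  step 5. node 4  ⊔preds=⊤  new=⊤  old=⊥  +wl: 3
  step 6. node 0  ⊔preds=⊤  new=⊤  stable
  step 7. node 1  ⊔preds=⊤  new=⊤  old=0  +wl: 0,4
  step 8. node 2  ⊔preds=⊤  new=⊤  stable
  step 9. node 3  ⊔preds=⊤  new=⊤  stable
  step 10. node 0  ⊔preds=⊤  new=⊤  stable
  step 11. node 4  ⊔preds=⊤  new=⊤  stable

Least fixpoint reached:
  node 0: ⊤
  node 1: ⊤
  node 2: ⊤
  node 3: ⊤
  node 4: ⊤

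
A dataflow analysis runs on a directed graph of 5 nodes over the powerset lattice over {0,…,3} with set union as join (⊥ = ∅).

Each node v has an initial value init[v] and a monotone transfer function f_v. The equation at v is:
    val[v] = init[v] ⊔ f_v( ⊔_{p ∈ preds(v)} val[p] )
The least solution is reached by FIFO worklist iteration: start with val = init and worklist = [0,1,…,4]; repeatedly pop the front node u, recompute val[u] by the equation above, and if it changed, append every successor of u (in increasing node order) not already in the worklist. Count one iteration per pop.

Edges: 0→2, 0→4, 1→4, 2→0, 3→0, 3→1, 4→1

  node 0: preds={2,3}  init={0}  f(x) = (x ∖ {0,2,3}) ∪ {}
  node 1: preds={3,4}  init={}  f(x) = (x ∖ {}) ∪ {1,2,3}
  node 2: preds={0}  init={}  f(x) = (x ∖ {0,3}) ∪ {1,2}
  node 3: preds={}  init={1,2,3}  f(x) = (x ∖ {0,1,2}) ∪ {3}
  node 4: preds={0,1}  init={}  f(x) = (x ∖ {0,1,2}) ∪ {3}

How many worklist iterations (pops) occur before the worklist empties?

7

Trace (7 dequeues):
  [1] u=0 | in {1,2,3} | out {0,1} | prev {0} | push {}
  [2] u=1 | in {1,2,3} | out {1,2,3} | prev {} | push {}
  [3] u=2 | in {0,1} | out {1,2} | prev {} | push {0}
  [4] u=3 | in {} | out {1,2,3} | ==
  [5] u=4 | in {0,1,2,3} | out {3} | prev {} | push {1}
  [6] u=0 | in {1,2,3} | out {0,1} | ==
  [7] u=1 | in {1,2,3} | out {1,2,3} | ==

Converged values:
  [0] {0,1}
  [1] {1,2,3}
  [2] {1,2}
  [3] {1,2,3}
  [4] {3}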